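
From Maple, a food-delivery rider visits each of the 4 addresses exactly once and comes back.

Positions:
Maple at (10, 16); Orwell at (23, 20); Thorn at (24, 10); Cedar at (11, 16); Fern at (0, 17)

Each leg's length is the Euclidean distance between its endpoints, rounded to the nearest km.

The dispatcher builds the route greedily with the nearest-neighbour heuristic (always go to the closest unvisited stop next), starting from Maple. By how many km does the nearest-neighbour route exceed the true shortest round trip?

Maple: Cedar=1, Fern=10, Orwell=14, Thorn=15 ⇒ Cedar
Cedar: Fern=11, Orwell=13, Thorn=14 ⇒ Fern
Fern: Orwell=23, Thorn=25 ⇒ Orwell
Orwell: Thorn=10 ⇒ Thorn
NN route Maple → Cedar → Fern → Orwell → Thorn → Maple costs 60.
Optimal: Maple → Cedar → Thorn → Orwell → Fern → Maple costs 58 (by enumerating all 12 distinct tours).
Excess = 60 − 58 = 2.

Excess over optimum: 2 km.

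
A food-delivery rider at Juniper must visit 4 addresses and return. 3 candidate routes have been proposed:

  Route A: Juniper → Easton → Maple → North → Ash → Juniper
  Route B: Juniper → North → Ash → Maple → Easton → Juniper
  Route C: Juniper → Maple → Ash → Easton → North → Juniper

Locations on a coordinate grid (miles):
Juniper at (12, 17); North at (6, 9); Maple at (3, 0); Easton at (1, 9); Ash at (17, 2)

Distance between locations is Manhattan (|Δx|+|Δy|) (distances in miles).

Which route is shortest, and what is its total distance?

Route A: 19 + 11 + 12 + 18 + 20 = 80
Route B: 14 + 18 + 16 + 11 + 19 = 78
Route C: 26 + 16 + 23 + 5 + 14 = 84

78 miles — Route B is the shortest.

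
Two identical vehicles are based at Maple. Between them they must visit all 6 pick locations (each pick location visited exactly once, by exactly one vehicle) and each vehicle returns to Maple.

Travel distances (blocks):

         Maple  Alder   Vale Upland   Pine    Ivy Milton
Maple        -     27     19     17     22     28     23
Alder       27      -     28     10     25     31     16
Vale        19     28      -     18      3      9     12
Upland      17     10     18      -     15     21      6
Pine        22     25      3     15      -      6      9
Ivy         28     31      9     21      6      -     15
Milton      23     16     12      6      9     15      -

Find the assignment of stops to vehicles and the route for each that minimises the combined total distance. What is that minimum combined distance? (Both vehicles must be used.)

Minimum combined distance: 120 blocks.

Try each way of splitting the stops between the two vehicles (each non-empty) and, for each split, find the best tour for each vehicle:
  {Alder} + {Vale, Upland, Pine, Ivy, Milton}: 54 + 66 = 120
  {Vale} + {Alder, Upland, Pine, Ivy, Milton}: 38 + 86 = 124
  {Alder, Vale} + {Upland, Pine, Ivy, Milton}: 74 + 66 = 140
  {Upland} + {Alder, Vale, Pine, Ivy, Milton}: 34 + 86 = 120
  {Alder, Upland} + {Vale, Pine, Ivy, Milton}: 54 + 66 = 120
  {Vale, Upland} + {Alder, Pine, Ivy, Milton}: 54 + 86 = 140
  … (31 splits in total)
Best: vehicle 1 Maple → Alder → Maple = 54; vehicle 2 Maple → Vale → Pine → Ivy → Milton → Upland → Maple = 66; combined 120.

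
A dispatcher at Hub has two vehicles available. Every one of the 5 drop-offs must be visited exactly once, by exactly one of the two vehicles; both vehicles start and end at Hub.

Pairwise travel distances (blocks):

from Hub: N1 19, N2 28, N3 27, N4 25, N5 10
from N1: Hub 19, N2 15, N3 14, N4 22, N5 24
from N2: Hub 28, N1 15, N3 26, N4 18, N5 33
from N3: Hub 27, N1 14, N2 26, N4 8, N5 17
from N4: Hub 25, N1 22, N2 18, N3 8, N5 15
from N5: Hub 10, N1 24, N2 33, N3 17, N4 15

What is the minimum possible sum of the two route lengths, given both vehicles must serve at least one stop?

Minimum combined distance: 107 blocks.

There are 2^4 − 1 = 15 ways to divide the 5 stops into two non-empty groups. For each, the best each vehicle can do is its own shortest tour through its group:
  {N1} + {N2, N3, N4, N5}: 38 + 81 = 119
  {N2} + {N1, N3, N4, N5}: 56 + 66 = 122
  {N1, N2} + {N3, N4, N5}: 62 + 60 = 122
  {N3} + {N1, N2, N4, N5}: 54 + 77 = 131
  {N1, N3} + {N2, N4, N5}: 60 + 71 = 131
  {N2, N3} + {N1, N4, N5}: 81 + 66 = 147
  … (15 splits in total)
  {N1, N2, N3, N4} + {N5}: 87 + 20 = 107  ← best
Best: vehicle 1 Hub → N1 → N2 → N4 → N3 → Hub = 87; vehicle 2 Hub → N5 → Hub = 20; combined 107.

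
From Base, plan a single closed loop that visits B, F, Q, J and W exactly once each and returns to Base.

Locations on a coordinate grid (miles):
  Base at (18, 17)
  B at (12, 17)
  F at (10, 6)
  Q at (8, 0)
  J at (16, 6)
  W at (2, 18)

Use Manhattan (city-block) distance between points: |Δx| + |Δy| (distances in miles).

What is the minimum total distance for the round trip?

68 miles — the shortest possible round trip.

With 5 stops there are 5!/2 = 60 distinct round trips (a route and its reverse cost the same).
Base-B-F-Q-J-W-Base: 6+13+8+14+26+17 = 84
Base-B-F-Q-W-J-Base: 6+13+8+24+26+13 = 90
Base-B-F-J-Q-W-Base: 6+13+6+14+24+17 = 80
Base-B-F-J-W-Q-Base: 6+13+6+26+24+27 = 102
Base-B-F-W-Q-J-Base: 6+13+20+24+14+13 = 90
Base-B-F-W-J-Q-Base: 6+13+20+26+14+27 = 106
Base-B-Q-F-J-W-Base: 6+21+8+6+26+17 = 84
Base-B-Q-F-W-J-Base: 6+21+8+20+26+13 = 94
Base-B-Q-J-F-W-Base: 6+21+14+6+20+17 = 84
Base-B-Q-J-W-F-Base: 6+21+14+26+20+19 = 106
Base-B-Q-W-F-J-Base: 6+21+24+20+6+13 = 90
Base-B-Q-W-J-F-Base: 6+21+24+26+6+19 = 102
Base-B-J-F-Q-W-Base: 6+15+6+8+24+17 = 76
Base-B-J-F-W-Q-Base: 6+15+6+20+24+27 = 98
… (46 more)
Base-B-W-Q-F-J-Base: 6+11+24+8+6+13 = 68  ← best
The minimum is 68.
One optimal route: Base → B → W → Q → F → J → Base (or its reverse).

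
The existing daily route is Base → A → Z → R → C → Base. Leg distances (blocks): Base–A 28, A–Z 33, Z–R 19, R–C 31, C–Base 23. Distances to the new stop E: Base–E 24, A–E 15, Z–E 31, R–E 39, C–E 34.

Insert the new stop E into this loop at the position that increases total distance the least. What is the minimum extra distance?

Minimum extra distance: 11 blocks, inserting E between Base and A.

Insertion cost between consecutive stops i–j is d(i,E) + d(E,j) − d(i,j):
  between Base and A: 24 + 15 − 28 = 11
  between A and Z: 15 + 31 − 33 = 13
  between Z and R: 31 + 39 − 19 = 51
  between R and C: 39 + 34 − 31 = 42
  between C and Base: 34 + 24 − 23 = 35
Cheapest insertion is between Base and A, adding 11.
New total = 134 + 11 = 145.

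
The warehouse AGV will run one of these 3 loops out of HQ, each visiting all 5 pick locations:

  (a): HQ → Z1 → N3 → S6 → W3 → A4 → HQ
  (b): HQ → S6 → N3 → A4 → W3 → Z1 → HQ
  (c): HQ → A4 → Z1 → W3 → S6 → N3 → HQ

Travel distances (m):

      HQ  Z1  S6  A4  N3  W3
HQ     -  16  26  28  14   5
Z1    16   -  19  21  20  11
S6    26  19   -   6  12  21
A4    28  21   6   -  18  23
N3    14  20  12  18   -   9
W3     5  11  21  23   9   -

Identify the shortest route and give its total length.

Shortest is (b), total 106 m.

(a): 16 + 20 + 12 + 21 + 23 + 28 = 120
(b): 26 + 12 + 18 + 23 + 11 + 16 = 106
(c): 28 + 21 + 11 + 21 + 12 + 14 = 107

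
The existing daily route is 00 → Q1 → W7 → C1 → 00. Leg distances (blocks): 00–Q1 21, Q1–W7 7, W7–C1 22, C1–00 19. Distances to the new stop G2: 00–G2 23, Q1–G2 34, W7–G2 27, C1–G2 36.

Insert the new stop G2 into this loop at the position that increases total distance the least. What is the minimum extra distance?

Adding 36 blocks by placing G2 on the 00–Q1 leg.

Insertion cost between consecutive stops i–j is d(i,G2) + d(G2,j) − d(i,j):
  between 00 and Q1: 23 + 34 − 21 = 36
  between Q1 and W7: 34 + 27 − 7 = 54
  between W7 and C1: 27 + 36 − 22 = 41
  between C1 and 00: 36 + 23 − 19 = 40
Cheapest insertion is between 00 and Q1, adding 36.
New total = 69 + 36 = 105.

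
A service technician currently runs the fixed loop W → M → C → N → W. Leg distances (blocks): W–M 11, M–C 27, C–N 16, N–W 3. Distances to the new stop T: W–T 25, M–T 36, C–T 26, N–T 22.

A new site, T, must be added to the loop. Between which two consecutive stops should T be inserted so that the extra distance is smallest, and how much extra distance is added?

Minimum extra distance: 32 blocks, inserting T between C and N.

Insertion cost between consecutive stops i–j is d(i,T) + d(T,j) − d(i,j):
  between W and M: 25 + 36 − 11 = 50
  between M and C: 36 + 26 − 27 = 35
  between C and N: 26 + 22 − 16 = 32
  between N and W: 22 + 25 − 3 = 44
Cheapest insertion is between C and N, adding 32.
New total = 57 + 32 = 89.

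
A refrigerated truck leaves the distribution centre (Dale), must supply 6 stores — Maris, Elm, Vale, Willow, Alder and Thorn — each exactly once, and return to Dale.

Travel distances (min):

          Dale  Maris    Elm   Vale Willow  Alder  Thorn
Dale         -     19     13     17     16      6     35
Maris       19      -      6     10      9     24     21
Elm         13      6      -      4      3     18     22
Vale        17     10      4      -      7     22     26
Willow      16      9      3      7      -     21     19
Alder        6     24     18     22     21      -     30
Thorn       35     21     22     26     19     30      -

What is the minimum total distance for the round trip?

With 6 stops there are 6!/2 = 360 distinct round trips (a route and its reverse cost the same).
Dale - Maris - Elm - Vale - Willow - Alder - Thorn - Dale: 19+6+4+7+21+30+35 = 122
Dale - Maris - Elm - Vale - Willow - Thorn - Alder - Dale: 19+6+4+7+19+30+6 = 91
Dale - Maris - Elm - Vale - Alder - Willow - Thorn - Dale: 19+6+4+22+21+19+35 = 126
Dale - Maris - Elm - Vale - Alder - Thorn - Willow - Dale: 19+6+4+22+30+19+16 = 116
Dale - Maris - Elm - Vale - Thorn - Willow - Alder - Dale: 19+6+4+26+19+21+6 = 101
Dale - Maris - Elm - Vale - Thorn - Alder - Willow - Dale: 19+6+4+26+30+21+16 = 122
Dale - Maris - Elm - Willow - Vale - Alder - Thorn - Dale: 19+6+3+7+22+30+35 = 122
Dale - Maris - Elm - Willow - Vale - Thorn - Alder - Dale: 19+6+3+7+26+30+6 = 97
… (352 more)
Dale - Elm - Vale - Willow - Maris - Thorn - Alder - Dale: 13+4+7+9+21+30+6 = 90  ← best
The minimum is 90.
One optimal route: Dale → Elm → Vale → Willow → Maris → Thorn → Alder → Dale (or its reverse).

Shortest round trip = 90 min.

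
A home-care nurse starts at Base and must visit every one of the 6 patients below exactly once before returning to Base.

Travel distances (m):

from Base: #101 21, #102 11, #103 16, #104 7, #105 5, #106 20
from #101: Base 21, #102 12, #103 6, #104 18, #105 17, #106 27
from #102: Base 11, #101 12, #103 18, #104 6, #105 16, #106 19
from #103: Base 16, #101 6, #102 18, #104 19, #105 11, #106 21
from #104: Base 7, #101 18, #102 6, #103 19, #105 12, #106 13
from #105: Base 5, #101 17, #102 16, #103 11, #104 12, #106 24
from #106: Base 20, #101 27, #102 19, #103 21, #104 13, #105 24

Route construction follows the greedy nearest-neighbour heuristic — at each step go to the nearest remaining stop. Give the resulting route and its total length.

Nearest-neighbour total = 73 m; route Base → #105 → #103 → #101 → #102 → #104 → #106 → Base.

Base → [#105:5 / #104:7 / #102:11 / #103:16 / #106:20 / #101:21] → #105 (5)
#105 → [#103:11 / #104:12 / #102:16 / #101:17 / #106:24] → #103 (11)
#103 → [#101:6 / #102:18 / #104:19 / #106:21] → #101 (6)
#101 → [#102:12 / #104:18 / #106:27] → #102 (12)
#102 → [#104:6 / #106:19] → #104 (6)
#104 → [#106:13] → #106 (13)
Return #106→Base: 20.
Total = 5 + 11 + 6 + 12 + 6 + 13 + 20 = 73.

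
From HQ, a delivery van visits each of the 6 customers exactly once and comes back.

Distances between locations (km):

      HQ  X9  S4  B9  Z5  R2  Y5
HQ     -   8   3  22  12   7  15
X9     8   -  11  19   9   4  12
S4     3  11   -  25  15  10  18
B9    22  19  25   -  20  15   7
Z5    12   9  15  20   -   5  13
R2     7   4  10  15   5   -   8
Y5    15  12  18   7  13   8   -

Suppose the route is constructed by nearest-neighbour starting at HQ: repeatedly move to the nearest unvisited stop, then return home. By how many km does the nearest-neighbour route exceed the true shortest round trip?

HQ: S4=3, R2=7, X9=8, Z5=12, Y5=15, B9=22 ⇒ S4
S4: R2=10, X9=11, Z5=15, Y5=18, B9=25 ⇒ R2
R2: X9=4, Z5=5, Y5=8, B9=15 ⇒ X9
X9: Z5=9, Y5=12, B9=19 ⇒ Z5
Z5: Y5=13, B9=20 ⇒ Y5
Y5: B9=7 ⇒ B9
NN route HQ → S4 → R2 → X9 → Z5 → Y5 → B9 → HQ costs 68.
Optimal: HQ → X9 → B9 → Y5 → Z5 → R2 → S4 → HQ costs 65 (by enumerating all 360 distinct tours).
Excess = 68 − 65 = 3.

The nearest-neighbour route is 3 km longer than optimal.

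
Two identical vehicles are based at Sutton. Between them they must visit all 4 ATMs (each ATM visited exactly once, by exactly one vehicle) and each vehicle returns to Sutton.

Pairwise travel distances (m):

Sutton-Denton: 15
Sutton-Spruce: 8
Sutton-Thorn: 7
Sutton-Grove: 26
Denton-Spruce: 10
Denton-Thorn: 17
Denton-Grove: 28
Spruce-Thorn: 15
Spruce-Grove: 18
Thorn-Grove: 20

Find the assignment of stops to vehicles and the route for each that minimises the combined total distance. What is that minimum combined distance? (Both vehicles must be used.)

Try each way of splitting the stops between the two vehicles (each non-empty) and, for each split, find the best tour for each vehicle:
  {Denton} + {Spruce, Thorn, Grove}: 30 + 53 = 83
  {Spruce} + {Denton, Thorn, Grove}: 16 + 70 = 86
  {Denton, Spruce} + {Thorn, Grove}: 33 + 53 = 86
  {Thorn} + {Denton, Spruce, Grove}: 14 + 69 = 83
  {Denton, Thorn} + {Spruce, Grove}: 39 + 52 = 91
  {Spruce, Thorn} + {Denton, Grove}: 30 + 69 = 99
  … (7 splits in total)
Best: vehicle 1 Sutton → Denton → Sutton = 30; vehicle 2 Sutton → Spruce → Grove → Thorn → Sutton = 53; combined 83.

83 m — the smallest possible combined total.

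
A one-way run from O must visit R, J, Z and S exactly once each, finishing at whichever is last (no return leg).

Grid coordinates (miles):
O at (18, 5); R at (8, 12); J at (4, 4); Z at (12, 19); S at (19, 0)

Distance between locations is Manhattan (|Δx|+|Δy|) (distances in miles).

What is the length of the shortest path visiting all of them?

Minimum one-way distance = 48 miles.

There are 4! = 24 possible orderings.
O → R → J → Z → S: 17+12+23+26 = 78
O → R → J → S → Z: 17+12+19+26 = 74
O → R → Z → J → S: 17+11+23+19 = 70
O → R → Z → S → J: 17+11+26+19 = 73
O → R → S → J → Z: 17+23+19+23 = 82
O → R → S → Z → J: 17+23+26+23 = 89
O → J → R → Z → S: 15+12+11+26 = 64
O → J → R → S → Z: 15+12+23+26 = 76
O → J → Z → R → S: 15+23+11+23 = 72
O → J → Z → S → R: 15+23+26+23 = 87
O → J → S → R → Z: 15+19+23+11 = 68
O → J → S → Z → R: 15+19+26+11 = 71
O → Z → R → J → S: 20+11+12+19 = 62
O → Z → R → S → J: 20+11+23+19 = 73
… (10 more)
O → S → J → R → Z: 6+19+12+11 = 48  ← best
The minimum is 48.
One shortest path: O → S → J → R → Z.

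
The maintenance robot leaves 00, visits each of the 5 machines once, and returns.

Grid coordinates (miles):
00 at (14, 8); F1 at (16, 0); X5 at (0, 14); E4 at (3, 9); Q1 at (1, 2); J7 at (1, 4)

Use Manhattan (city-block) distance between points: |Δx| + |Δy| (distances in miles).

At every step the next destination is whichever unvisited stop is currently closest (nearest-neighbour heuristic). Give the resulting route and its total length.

Nearest-neighbour total = 64 miles; route 00 → F1 → Q1 → J7 → E4 → X5 → 00.

00 → [F1:10 / E4:12 / J7:17 / Q1:19 / X5:20] → F1 (10)
F1 → [Q1:17 / J7:19 / E4:22 / X5:30] → Q1 (17)
Q1 → [J7:2 / E4:9 / X5:13] → J7 (2)
J7 → [E4:7 / X5:11] → E4 (7)
E4 → [X5:8] → X5 (8)
Return X5→00: 20.
Total = 10 + 17 + 2 + 7 + 8 + 20 = 64.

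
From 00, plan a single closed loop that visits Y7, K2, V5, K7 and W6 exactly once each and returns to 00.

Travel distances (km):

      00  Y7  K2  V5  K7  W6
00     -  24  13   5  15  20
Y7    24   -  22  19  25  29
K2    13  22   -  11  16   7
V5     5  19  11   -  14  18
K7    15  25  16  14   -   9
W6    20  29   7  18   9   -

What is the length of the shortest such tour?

There are 60 distinct closed tours to check (reversals are equivalent).
00→Y7→K2→V5→K7→W6→00: 24+22+11+14+9+20 = 100
00→Y7→K2→V5→W6→K7→00: 24+22+11+18+9+15 = 99
00→Y7→K2→K7→V5→W6→00: 24+22+16+14+18+20 = 114
00→Y7→K2→K7→W6→V5→00: 24+22+16+9+18+5 = 94
00→Y7→K2→W6→V5→K7→00: 24+22+7+18+14+15 = 100
00→Y7→K2→W6→K7→V5→00: 24+22+7+9+14+5 = 81
00→Y7→V5→K2→K7→W6→00: 24+19+11+16+9+20 = 99
00→Y7→V5→K2→W6→K7→00: 24+19+11+7+9+15 = 85
00→Y7→V5→K7→K2→W6→00: 24+19+14+16+7+20 = 100
00→Y7→V5→K7→W6→K2→00: 24+19+14+9+7+13 = 86
00→Y7→V5→W6→K2→K7→00: 24+19+18+7+16+15 = 99
00→Y7→V5→W6→K7→K2→00: 24+19+18+9+16+13 = 99
00→Y7→K7→K2→V5→W6→00: 24+25+16+11+18+20 = 114
00→Y7→K7→K2→W6→V5→00: 24+25+16+7+18+5 = 95
… (46 more)
00→V5→Y7→K2→W6→K7→00: 5+19+22+7+9+15 = 77  ← best
The minimum is 77.
One optimal route: 00 → V5 → Y7 → K2 → W6 → K7 → 00 (or its reverse).

Shortest round trip = 77 km.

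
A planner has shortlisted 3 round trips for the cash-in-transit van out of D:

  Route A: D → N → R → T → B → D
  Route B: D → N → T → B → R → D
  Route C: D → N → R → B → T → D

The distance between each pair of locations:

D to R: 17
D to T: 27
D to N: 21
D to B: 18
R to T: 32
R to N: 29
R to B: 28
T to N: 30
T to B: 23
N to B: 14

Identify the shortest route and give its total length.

Route A: 21 + 29 + 32 + 23 + 18 = 123
Route B: 21 + 30 + 23 + 28 + 17 = 119
Route C: 21 + 29 + 28 + 23 + 27 = 128

119 — Route B is the shortest.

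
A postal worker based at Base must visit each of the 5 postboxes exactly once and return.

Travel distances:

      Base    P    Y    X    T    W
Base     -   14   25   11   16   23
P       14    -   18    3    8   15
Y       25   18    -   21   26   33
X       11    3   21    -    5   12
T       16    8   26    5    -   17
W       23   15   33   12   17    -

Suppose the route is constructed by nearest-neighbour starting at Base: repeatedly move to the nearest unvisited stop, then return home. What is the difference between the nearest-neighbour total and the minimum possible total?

6 longer than the optimal tour.

Base: X=11, P=14, T=16, W=23, Y=25 ⇒ X
X: P=3, T=5, W=12, Y=21 ⇒ P
P: T=8, W=15, Y=18 ⇒ T
T: W=17, Y=26 ⇒ W
W: Y=33 ⇒ Y
NN route Base → X → P → T → W → Y → Base costs 97.
Optimal: Base → Y → P → X → T → W → Base costs 91 (by enumerating all 60 distinct tours).
Excess = 97 − 91 = 6.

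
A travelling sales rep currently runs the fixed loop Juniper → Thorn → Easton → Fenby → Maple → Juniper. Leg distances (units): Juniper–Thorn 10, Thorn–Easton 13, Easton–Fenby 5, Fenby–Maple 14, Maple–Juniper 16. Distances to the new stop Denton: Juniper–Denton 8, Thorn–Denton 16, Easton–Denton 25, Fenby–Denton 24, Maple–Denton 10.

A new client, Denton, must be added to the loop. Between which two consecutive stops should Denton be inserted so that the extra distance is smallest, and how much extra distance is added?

Insertion cost between consecutive stops i–j is d(i,Denton) + d(Denton,j) − d(i,j):
  between Juniper and Thorn: 8 + 16 − 10 = 14
  between Thorn and Easton: 16 + 25 − 13 = 28
  between Easton and Fenby: 25 + 24 − 5 = 44
  between Fenby and Maple: 24 + 10 − 14 = 20
  between Maple and Juniper: 10 + 8 − 16 = 2
Cheapest insertion is between Maple and Juniper, adding 2.
New total = 58 + 2 = 60.

Adding 2 by placing Denton on the Maple–Juniper leg.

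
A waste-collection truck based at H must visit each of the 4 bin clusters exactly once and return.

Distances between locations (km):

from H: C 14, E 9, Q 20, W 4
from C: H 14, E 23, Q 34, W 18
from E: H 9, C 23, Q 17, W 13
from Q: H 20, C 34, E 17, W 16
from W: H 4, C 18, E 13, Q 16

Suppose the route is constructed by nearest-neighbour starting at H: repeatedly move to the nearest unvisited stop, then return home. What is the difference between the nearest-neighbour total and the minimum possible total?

From H: W=4, E=9, C=14, Q=20 → choose W (4).
From W: E=13, Q=16, C=18 → choose E (13).
From E: Q=17, C=23 → choose Q (17).
From Q: C=34 → choose C (34).
NN route H → W → E → Q → C → H costs 82.
Optimal: H → C → E → Q → W → H costs 74 (by enumerating all 12 distinct tours).
Excess = 82 − 74 = 8.

Excess over optimum: 8 km.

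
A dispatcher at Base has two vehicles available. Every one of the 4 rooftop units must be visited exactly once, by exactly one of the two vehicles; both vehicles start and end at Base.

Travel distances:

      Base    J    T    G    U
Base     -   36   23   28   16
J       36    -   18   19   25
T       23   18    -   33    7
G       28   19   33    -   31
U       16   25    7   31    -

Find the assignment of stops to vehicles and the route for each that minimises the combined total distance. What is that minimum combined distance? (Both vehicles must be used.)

120 — the smallest possible combined total.

There are 2^3 − 1 = 7 ways to divide the 4 stops into two non-empty groups. For each, the best each vehicle can do is its own shortest tour through its group:
  {J} + {T, G, U}: 72 + 84 = 156
  {T} + {J, G, U}: 46 + 88 = 134
  {J, T} + {G, U}: 77 + 75 = 152
  {G} + {J, T, U}: 56 + 77 = 133
  {J, G} + {T, U}: 83 + 46 = 129
  {T, G} + {J, U}: 84 + 77 = 161
  … (7 splits in total)
  {J, T, G} + {U}: 88 + 32 = 120  ← best
Best: vehicle 1 Base → T → J → G → Base = 88; vehicle 2 Base → U → Base = 32; combined 120.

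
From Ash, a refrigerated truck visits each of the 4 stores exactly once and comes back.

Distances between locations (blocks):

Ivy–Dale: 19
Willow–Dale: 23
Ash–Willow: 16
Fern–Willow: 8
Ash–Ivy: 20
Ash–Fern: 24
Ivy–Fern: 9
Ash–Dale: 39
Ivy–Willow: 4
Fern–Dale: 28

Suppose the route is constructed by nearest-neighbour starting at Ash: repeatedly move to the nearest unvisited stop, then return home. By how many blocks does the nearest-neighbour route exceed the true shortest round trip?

The nearest-neighbour route is 5 blocks longer than optimal.

From Ash: Willow=16, Ivy=20, Fern=24, Dale=39 → choose Willow (16).
From Willow: Ivy=4, Fern=8, Dale=23 → choose Ivy (4).
From Ivy: Fern=9, Dale=19 → choose Fern (9).
From Fern: Dale=28 → choose Dale (28).
NN route Ash → Willow → Ivy → Fern → Dale → Ash costs 96.
Optimal: Ash → Ivy → Dale → Fern → Willow → Ash costs 91 (by enumerating all 12 distinct tours).
Excess = 96 − 91 = 5.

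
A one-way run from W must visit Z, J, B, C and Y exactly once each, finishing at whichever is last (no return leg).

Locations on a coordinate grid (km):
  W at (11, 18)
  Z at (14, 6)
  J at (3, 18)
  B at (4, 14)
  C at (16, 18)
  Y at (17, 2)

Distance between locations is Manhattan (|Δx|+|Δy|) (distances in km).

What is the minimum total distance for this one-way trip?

There are 5! = 120 possible orderings.
W - Z - J - B - C - Y: 15+23+5+16+17 = 76
W - Z - J - B - Y - C: 15+23+5+25+17 = 85
W - Z - J - C - B - Y: 15+23+13+16+25 = 92
W - Z - J - C - Y - B: 15+23+13+17+25 = 93
W - Z - J - Y - B - C: 15+23+30+25+16 = 109
W - Z - J - Y - C - B: 15+23+30+17+16 = 101
W - Z - B - J - C - Y: 15+18+5+13+17 = 68
W - Z - B - J - Y - C: 15+18+5+30+17 = 85
W - Z - B - C - J - Y: 15+18+16+13+30 = 92
W - Z - B - C - Y - J: 15+18+16+17+30 = 96
W - Z - B - Y - J - C: 15+18+25+30+13 = 101
W - Z - B - Y - C - J: 15+18+25+17+13 = 88
W - Z - C - J - B - Y: 15+14+13+5+25 = 72
W - Z - C - J - Y - B: 15+14+13+30+25 = 97
… (106 more)
W - C - J - B - Z - Y: 5+13+5+18+7 = 48  ← best
The minimum is 48.
One shortest path: W → C → J → B → Z → Y.

Shortest open route: 48 km.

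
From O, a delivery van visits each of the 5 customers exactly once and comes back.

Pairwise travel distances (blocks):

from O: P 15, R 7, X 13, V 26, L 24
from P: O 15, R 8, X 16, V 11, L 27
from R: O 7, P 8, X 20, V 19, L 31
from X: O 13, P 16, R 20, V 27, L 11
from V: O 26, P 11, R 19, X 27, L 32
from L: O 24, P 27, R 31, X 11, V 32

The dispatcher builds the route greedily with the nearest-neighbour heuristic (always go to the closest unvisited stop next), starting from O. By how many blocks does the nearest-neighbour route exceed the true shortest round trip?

6 blocks longer than the optimal tour.

O: R=7, X=13, P=15, L=24, V=26 ⇒ R
R: P=8, V=19, X=20, L=31 ⇒ P
P: V=11, X=16, L=27 ⇒ V
V: X=27, L=32 ⇒ X
X: L=11 ⇒ L
NN route O → R → P → V → X → L → O costs 88.
Optimal: O → R → P → V → L → X → O costs 82 (by enumerating all 60 distinct tours).
Excess = 88 − 82 = 6.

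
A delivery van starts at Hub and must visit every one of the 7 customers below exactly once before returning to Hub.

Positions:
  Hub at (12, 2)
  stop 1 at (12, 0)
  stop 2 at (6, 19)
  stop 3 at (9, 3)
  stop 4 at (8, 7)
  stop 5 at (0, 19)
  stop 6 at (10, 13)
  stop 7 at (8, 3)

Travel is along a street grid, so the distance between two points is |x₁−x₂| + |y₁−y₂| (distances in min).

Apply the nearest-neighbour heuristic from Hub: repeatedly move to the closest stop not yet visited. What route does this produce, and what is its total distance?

Total distance 66 min via the nearest-neighbour route Hub → stop 1 → stop 3 → stop 7 → stop 4 → stop 6 → stop 2 → stop 5 → Hub.

From Hub: distances to unvisited — stop 1=2, stop 3=4, stop 7=5, stop 4=9, stop 6=13, stop 2=23, stop 5=29. Nearest is stop 1 (2).
From stop 1: distances to unvisited — stop 3=6, stop 7=7, stop 4=11, stop 6=15, stop 2=25, stop 5=31. Nearest is stop 3 (6).
From stop 3: distances to unvisited — stop 7=1, stop 4=5, stop 6=11, stop 2=19, stop 5=25. Nearest is stop 7 (1).
From stop 7: distances to unvisited — stop 4=4, stop 6=12, stop 2=18, stop 5=24. Nearest is stop 4 (4).
From stop 4: distances to unvisited — stop 6=8, stop 2=14, stop 5=20. Nearest is stop 6 (8).
From stop 6: distances to unvisited — stop 2=10, stop 5=16. Nearest is stop 2 (10).
From stop 2: distances to unvisited — stop 5=6. Nearest is stop 5 (6).
Return stop 5→Hub: 29.
Total = 2 + 6 + 1 + 4 + 8 + 10 + 6 + 29 = 66.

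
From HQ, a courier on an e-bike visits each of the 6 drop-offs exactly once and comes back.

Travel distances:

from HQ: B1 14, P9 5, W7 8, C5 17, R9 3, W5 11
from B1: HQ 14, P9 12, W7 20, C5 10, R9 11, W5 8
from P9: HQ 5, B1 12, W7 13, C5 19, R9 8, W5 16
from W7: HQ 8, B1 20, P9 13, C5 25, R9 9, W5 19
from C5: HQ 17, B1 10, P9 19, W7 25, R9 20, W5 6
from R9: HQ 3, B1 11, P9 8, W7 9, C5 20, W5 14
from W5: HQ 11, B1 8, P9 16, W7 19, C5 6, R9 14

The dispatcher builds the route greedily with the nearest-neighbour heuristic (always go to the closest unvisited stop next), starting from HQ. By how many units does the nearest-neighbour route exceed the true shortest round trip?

HQ: R9=3, P9=5, W7=8, W5=11, B1=14, C5=17 ⇒ R9
R9: P9=8, W7=9, B1=11, W5=14, C5=20 ⇒ P9
P9: B1=12, W7=13, W5=16, C5=19 ⇒ B1
B1: W5=8, C5=10, W7=20 ⇒ W5
W5: C5=6, W7=19 ⇒ C5
C5: W7=25 ⇒ W7
NN route HQ → R9 → P9 → B1 → W5 → C5 → W7 → HQ costs 70.
Optimal: HQ → P9 → B1 → C5 → W5 → W7 → R9 → HQ costs 64 (by enumerating all 360 distinct tours).
Excess = 70 − 64 = 6.

The nearest-neighbour route is 6 longer than optimal.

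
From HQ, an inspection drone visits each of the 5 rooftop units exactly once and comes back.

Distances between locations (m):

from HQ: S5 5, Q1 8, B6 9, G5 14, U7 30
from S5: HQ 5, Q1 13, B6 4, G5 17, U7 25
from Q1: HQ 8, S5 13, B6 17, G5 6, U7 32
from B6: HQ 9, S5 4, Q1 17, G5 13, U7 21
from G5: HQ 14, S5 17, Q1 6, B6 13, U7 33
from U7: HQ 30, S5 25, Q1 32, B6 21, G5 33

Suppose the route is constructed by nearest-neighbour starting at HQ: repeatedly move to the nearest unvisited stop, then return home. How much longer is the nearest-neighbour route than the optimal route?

HQ: S5=5, Q1=8, B6=9, G5=14, U7=30 ⇒ S5
S5: B6=4, Q1=13, G5=17, U7=25 ⇒ B6
B6: G5=13, Q1=17, U7=21 ⇒ G5
G5: Q1=6, U7=33 ⇒ Q1
Q1: U7=32 ⇒ U7
NN route HQ → S5 → B6 → G5 → Q1 → U7 → HQ costs 90.
Optimal: HQ → S5 → B6 → U7 → G5 → Q1 → HQ costs 77 (by enumerating all 60 distinct tours).
Excess = 90 − 77 = 13.

The nearest-neighbour route is 13 m longer than optimal.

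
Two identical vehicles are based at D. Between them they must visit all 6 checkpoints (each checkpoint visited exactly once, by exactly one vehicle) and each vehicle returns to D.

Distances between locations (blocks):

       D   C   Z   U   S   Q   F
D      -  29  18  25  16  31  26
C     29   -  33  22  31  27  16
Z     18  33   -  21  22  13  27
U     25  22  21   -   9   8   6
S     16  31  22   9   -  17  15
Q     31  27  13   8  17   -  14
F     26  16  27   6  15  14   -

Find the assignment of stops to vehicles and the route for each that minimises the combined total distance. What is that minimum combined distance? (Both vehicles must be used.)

122 blocks — the smallest possible combined total.

Check every non-empty split of the stops between the two vehicles; for each half take its own optimal tour:
  {C} + {Z, U, S, Q, F}: 58 + 76 = 134
  {Z} + {C, U, S, Q, F}: 36 + 92 = 128
  {C, Z} + {U, S, Q, F}: 80 + 73 = 153
  {U} + {C, Z, S, Q, F}: 50 + 105 = 155
  {C, U} + {Z, S, Q, F}: 76 + 76 = 152
  {Z, U} + {C, S, Q, F}: 64 + 92 = 156
  … (31 splits in total)
  {S} + {C, Z, U, Q, F}: 32 + 90 = 122  ← best
Best: vehicle 1 D → S → D = 32; vehicle 2 D → C → F → U → Q → Z → D = 90; combined 122.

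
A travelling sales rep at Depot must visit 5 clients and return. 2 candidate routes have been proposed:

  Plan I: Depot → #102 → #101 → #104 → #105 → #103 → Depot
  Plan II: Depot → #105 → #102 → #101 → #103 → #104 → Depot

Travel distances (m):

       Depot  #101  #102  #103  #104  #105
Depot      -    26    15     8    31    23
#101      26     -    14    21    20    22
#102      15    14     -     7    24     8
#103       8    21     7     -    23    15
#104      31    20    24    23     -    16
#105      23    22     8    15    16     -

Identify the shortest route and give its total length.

Shortest is Plan I, total 88 m.

Plan I: 15 + 14 + 20 + 16 + 15 + 8 = 88
Plan II: 23 + 8 + 14 + 21 + 23 + 31 = 120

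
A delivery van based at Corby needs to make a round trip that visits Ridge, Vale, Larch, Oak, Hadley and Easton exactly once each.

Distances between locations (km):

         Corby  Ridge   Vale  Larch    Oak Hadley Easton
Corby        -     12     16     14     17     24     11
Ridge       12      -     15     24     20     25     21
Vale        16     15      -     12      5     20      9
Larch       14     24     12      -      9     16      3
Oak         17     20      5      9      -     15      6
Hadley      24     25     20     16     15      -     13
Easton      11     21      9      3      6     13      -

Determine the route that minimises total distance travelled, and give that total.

77 km — the shortest possible round trip.

With 6 stops there are 6!/2 = 360 distinct round trips (a route and its reverse cost the same).
Corby - Ridge - Vale - Larch - Oak - Hadley - Easton - Corby: 12+15+12+9+15+13+11 = 87
Corby - Ridge - Vale - Larch - Oak - Easton - Hadley - Corby: 12+15+12+9+6+13+24 = 91
Corby - Ridge - Vale - Larch - Hadley - Oak - Easton - Corby: 12+15+12+16+15+6+11 = 87
Corby - Ridge - Vale - Larch - Hadley - Easton - Oak - Corby: 12+15+12+16+13+6+17 = 91
Corby - Ridge - Vale - Larch - Easton - Oak - Hadley - Corby: 12+15+12+3+6+15+24 = 87
Corby - Ridge - Vale - Larch - Easton - Hadley - Oak - Corby: 12+15+12+3+13+15+17 = 87
Corby - Ridge - Vale - Oak - Larch - Hadley - Easton - Corby: 12+15+5+9+16+13+11 = 81
Corby - Ridge - Vale - Oak - Larch - Easton - Hadley - Corby: 12+15+5+9+3+13+24 = 81
… (352 more)
Corby - Ridge - Vale - Oak - Hadley - Larch - Easton - Corby: 12+15+5+15+16+3+11 = 77  ← best
The minimum is 77.
One optimal route: Corby → Ridge → Vale → Oak → Hadley → Larch → Easton → Corby (or its reverse).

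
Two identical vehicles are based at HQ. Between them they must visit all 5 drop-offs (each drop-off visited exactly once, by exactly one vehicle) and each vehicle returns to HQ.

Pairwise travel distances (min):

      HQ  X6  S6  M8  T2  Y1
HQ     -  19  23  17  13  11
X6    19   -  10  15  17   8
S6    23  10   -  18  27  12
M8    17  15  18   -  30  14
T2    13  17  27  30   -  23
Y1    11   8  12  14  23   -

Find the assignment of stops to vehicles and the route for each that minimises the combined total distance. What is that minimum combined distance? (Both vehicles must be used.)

Minimum combined distance: 90 min.

There are 2^4 − 1 = 15 ways to divide the 5 stops into two non-empty groups. For each, the best each vehicle can do is its own shortest tour through its group:
  {X6} + {S6, M8, T2, Y1}: 38 + 83 = 121
  {S6} + {X6, M8, T2, Y1}: 46 + 69 = 115
  {X6, S6} + {M8, T2, Y1}: 52 + 67 = 119
  {M8} + {X6, S6, T2, Y1}: 34 + 63 = 97
  {X6, M8} + {S6, T2, Y1}: 51 + 63 = 114
  {S6, M8} + {X6, T2, Y1}: 58 + 49 = 107
  … (15 splits in total)
  {T2} + {X6, S6, M8, Y1}: 26 + 64 = 90  ← best
Best: vehicle 1 HQ → T2 → HQ = 26; vehicle 2 HQ → M8 → S6 → X6 → Y1 → HQ = 64; combined 90.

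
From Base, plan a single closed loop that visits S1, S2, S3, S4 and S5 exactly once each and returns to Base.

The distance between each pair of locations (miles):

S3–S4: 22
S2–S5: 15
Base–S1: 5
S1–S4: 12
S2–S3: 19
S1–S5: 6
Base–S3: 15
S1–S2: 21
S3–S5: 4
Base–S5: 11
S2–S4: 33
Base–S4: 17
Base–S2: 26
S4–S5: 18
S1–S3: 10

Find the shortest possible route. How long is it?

With 5 stops there are 5!/2 = 60 distinct round trips (a route and its reverse cost the same).
Base → S1 → S2 → S3 → S4 → S5 → Base: 5+21+19+22+18+11 = 96
Base → S1 → S2 → S3 → S5 → S4 → Base: 5+21+19+4+18+17 = 84
Base → S1 → S2 → S4 → S3 → S5 → Base: 5+21+33+22+4+11 = 96
Base → S1 → S2 → S4 → S5 → S3 → Base: 5+21+33+18+4+15 = 96
Base → S1 → S2 → S5 → S3 → S4 → Base: 5+21+15+4+22+17 = 84
Base → S1 → S2 → S5 → S4 → S3 → Base: 5+21+15+18+22+15 = 96
Base → S1 → S3 → S2 → S4 → S5 → Base: 5+10+19+33+18+11 = 96
Base → S1 → S3 → S2 → S5 → S4 → Base: 5+10+19+15+18+17 = 84
Base → S1 → S3 → S4 → S2 → S5 → Base: 5+10+22+33+15+11 = 96
Base → S1 → S3 → S4 → S5 → S2 → Base: 5+10+22+18+15+26 = 96
Base → S1 → S3 → S5 → S2 → S4 → Base: 5+10+4+15+33+17 = 84
Base → S1 → S3 → S5 → S4 → S2 → Base: 5+10+4+18+33+26 = 96
Base → S1 → S4 → S2 → S3 → S5 → Base: 5+12+33+19+4+11 = 84
Base → S1 → S4 → S2 → S5 → S3 → Base: 5+12+33+15+4+15 = 84
… (46 more)
The minimum is 84.
One optimal route: Base → S1 → S2 → S3 → S5 → S4 → Base (or its reverse).

84 miles — the shortest possible round trip.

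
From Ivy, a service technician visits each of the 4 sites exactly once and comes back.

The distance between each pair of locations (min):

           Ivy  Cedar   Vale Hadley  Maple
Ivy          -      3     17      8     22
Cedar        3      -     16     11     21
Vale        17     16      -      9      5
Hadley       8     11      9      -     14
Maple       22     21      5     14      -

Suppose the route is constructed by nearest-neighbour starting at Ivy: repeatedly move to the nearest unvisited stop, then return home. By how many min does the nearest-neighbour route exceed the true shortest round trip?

Excess over optimum: 4 min.

Ivy: Cedar=3, Hadley=8, Vale=17, Maple=22 ⇒ Cedar
Cedar: Hadley=11, Vale=16, Maple=21 ⇒ Hadley
Hadley: Vale=9, Maple=14 ⇒ Vale
Vale: Maple=5 ⇒ Maple
NN route Ivy → Cedar → Hadley → Vale → Maple → Ivy costs 50.
Optimal: Ivy → Cedar → Vale → Maple → Hadley → Ivy costs 46 (by enumerating all 12 distinct tours).
Excess = 50 − 46 = 4.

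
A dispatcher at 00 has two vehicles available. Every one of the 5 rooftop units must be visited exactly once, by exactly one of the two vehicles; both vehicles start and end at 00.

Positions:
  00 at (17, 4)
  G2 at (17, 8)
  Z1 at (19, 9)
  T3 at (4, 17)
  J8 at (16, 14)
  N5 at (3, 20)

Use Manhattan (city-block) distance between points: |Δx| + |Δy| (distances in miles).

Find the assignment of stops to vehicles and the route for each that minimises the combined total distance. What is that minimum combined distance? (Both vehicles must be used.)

There are 2^4 − 1 = 15 ways to divide the 5 stops into two non-empty groups. For each, the best each vehicle can do is its own shortest tour through its group:
  {G2} + {Z1, T3, J8, N5}: 8 + 64 = 72
  {Z1} + {G2, T3, J8, N5}: 14 + 60 = 74
  {G2, Z1} + {T3, J8, N5}: 14 + 60 = 74
  {T3} + {G2, Z1, J8, N5}: 52 + 64 = 116
  {G2, T3} + {Z1, J8, N5}: 52 + 64 = 116
  {Z1, T3} + {G2, J8, N5}: 56 + 60 = 116
  … (15 splits in total)
Best: vehicle 1 00 → G2 → 00 = 8; vehicle 2 00 → Z1 → T3 → N5 → J8 → 00 = 64; combined 72.

72 miles — the smallest possible combined total.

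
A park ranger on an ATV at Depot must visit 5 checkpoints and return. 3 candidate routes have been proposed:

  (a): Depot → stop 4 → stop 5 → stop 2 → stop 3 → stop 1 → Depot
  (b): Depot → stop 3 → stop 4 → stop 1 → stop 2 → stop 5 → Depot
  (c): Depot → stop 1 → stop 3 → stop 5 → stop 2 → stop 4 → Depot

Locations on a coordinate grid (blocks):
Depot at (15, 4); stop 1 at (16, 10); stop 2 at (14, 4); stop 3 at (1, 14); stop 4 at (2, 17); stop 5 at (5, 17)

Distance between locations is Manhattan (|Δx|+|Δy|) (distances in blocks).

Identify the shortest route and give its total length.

(a): 26 + 3 + 22 + 23 + 19 + 7 = 100
(b): 24 + 4 + 21 + 8 + 22 + 23 = 102
(c): 7 + 19 + 7 + 22 + 25 + 26 = 106

Shortest is (a), total 100 blocks.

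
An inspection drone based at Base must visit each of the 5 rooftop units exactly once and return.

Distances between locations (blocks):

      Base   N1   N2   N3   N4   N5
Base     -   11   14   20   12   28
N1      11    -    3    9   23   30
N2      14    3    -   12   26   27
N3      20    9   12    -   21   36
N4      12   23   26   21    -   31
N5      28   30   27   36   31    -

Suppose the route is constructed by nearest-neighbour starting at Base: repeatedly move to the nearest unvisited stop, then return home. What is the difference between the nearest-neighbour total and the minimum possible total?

Excess over optimum: 6 blocks.

From Base: N1=11, N4=12, N2=14, N3=20, N5=28 → choose N1 (11).
From N1: N2=3, N3=9, N4=23, N5=30 → choose N2 (3).
From N2: N3=12, N4=26, N5=27 → choose N3 (12).
From N3: N4=21, N5=36 → choose N4 (21).
From N4: N5=31 → choose N5 (31).
NN route Base → N1 → N2 → N3 → N4 → N5 → Base costs 106.
Optimal: Base → N4 → N3 → N1 → N2 → N5 → Base costs 100 (by enumerating all 60 distinct tours).
Excess = 106 − 100 = 6.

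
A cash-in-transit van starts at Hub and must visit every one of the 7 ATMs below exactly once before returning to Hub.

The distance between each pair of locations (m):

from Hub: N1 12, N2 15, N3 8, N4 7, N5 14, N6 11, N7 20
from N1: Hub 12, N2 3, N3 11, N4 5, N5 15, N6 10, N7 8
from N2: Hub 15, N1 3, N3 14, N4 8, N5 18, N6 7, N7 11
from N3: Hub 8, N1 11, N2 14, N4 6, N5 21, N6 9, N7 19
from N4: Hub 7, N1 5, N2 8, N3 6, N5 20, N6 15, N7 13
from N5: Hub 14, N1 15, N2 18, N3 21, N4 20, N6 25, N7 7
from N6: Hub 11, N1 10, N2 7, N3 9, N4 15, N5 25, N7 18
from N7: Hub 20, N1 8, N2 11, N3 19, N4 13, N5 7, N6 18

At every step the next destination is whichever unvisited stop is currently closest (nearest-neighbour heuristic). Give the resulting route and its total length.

At Hub the remaining stops are N4 7, N3 8, N6 11, N1 12, N5 14, N2 15, N7 20; go to N4.
At N4 the remaining stops are N1 5, N3 6, N2 8, N7 13, N6 15, N5 20; go to N1.
At N1 the remaining stops are N2 3, N7 8, N6 10, N3 11, N5 15; go to N2.
At N2 the remaining stops are N6 7, N7 11, N3 14, N5 18; go to N6.
At N6 the remaining stops are N3 9, N7 18, N5 25; go to N3.
At N3 the remaining stops are N7 19, N5 21; go to N7.
At N7 the remaining stops are N5 7; go to N5.
Return N5→Hub: 14.
Total = 7 + 5 + 3 + 7 + 9 + 19 + 7 + 14 = 71.

Total distance 71 m via the nearest-neighbour route Hub → N4 → N1 → N2 → N6 → N3 → N7 → N5 → Hub.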